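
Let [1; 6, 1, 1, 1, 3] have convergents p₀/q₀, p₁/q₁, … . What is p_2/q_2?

Using pₖ = aₖpₖ₋₁ + pₖ₋₂, qₖ = aₖqₖ₋₁ + qₖ₋₂ (with p₋₁=1, p₋₂=0, q₋₁=0, q₋₂=1):
  k=0: a=1, p=1, q=1
  k=1: a=6, p=7, q=6
  k=2: a=1, p=8, q=7

8/7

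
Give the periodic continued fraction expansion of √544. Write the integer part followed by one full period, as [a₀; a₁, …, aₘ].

[23; 3, 11, 3, 46]

a₀ = ⌊√544⌋ = 23.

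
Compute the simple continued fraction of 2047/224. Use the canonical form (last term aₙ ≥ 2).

2047 = 9·224 + 31
224 = 7·31 + 7
31 = 4·7 + 3
7 = 2·3 + 1
3 = 3·1 + 0  (stop)
So 2047/224 = [9; 7, 4, 2, 3].

[9; 7, 4, 2, 3]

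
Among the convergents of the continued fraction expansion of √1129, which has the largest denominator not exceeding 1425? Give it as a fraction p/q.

33903/1009

√1129 = [33; 1, 1, 1, 1, 66, …] (period length 5).
Convergents:
  p_0/q_0 = 33/1
  p_1/q_1 = 34/1
  p_2/q_2 = 67/2
  p_3/q_3 = 101/3
  p_4/q_4 = 168/5
  p_5/q_5 = 11189/333
  p_6/q_6 = 11357/338
  p_7/q_7 = 22546/671
  p_8/q_8 = 33903/1009
  p_9/q_9 = 56449/1680
q_8 = 1009 ≤ 1425 < 1680 = q_9, so the answer is 33903/1009.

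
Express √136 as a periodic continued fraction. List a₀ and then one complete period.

[11; 1, 1, 1, 22]

a₀ = ⌊√136⌋ = 11.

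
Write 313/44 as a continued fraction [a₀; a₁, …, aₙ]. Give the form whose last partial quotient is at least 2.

313 = 7·44 + 5
44 = 8·5 + 4
5 = 1·4 + 1
4 = 4·1 + 0  (stop)
So 313/44 = [7; 8, 1, 4].

[7; 8, 1, 4]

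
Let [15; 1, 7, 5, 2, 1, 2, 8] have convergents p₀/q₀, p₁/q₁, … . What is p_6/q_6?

Using pₖ = aₖpₖ₋₁ + pₖ₋₂, qₖ = aₖqₖ₋₁ + qₖ₋₂ (with p₋₁=1, p₋₂=0, q₋₁=0, q₋₂=1):
  k=0: a=15, p=15, q=1
  k=1: a=1, p=16, q=1
  k=2: a=7, p=127, q=8
  k=3: a=5, p=651, q=41
  k=4: a=2, p=1429, q=90
  k=5: a=1, p=2080, q=131
  k=6: a=2, p=5589, q=352

5589/352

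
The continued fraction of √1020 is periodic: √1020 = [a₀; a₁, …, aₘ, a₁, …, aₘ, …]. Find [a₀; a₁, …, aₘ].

[31; 1, 14, 1, 62]

a₀ = ⌊√1020⌋ = 31.
With m₀=0, d₀=1 and mₖ₊₁ = dₖaₖ − mₖ, dₖ₊₁ = (n − mₖ₊₁²)/dₖ, aₖ₊₁ = ⌊(a₀+mₖ₊₁)/dₖ₊₁⌋:
  k=1: m=31, d=59, a=1
  k=2: m=28, d=4, a=14
  k=3: m=28, d=59, a=1
  k=4: m=31, d=1, a=62
d=1 and a=2a₀=62 at k=4, so the next step gives (m, d) = (31, 59) again — its k=1 value — and the period has length 4.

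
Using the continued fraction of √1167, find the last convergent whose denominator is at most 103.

√1167 = [34; 6, 5, 11, 5, 6, 68, …] (period length 6).
Convergents:
  p_0/q_0 = 34/1
  p_1/q_1 = 205/6
  p_2/q_2 = 1059/31
  p_3/q_3 = 11854/347
q_2 = 31 ≤ 103 < 347 = q_3, so the answer is 1059/31.

1059/31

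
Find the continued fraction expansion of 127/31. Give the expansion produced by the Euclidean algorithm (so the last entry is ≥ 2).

[4; 10, 3]

127 = 4×31 + 3
31 = 10×3 + 1
3 = 3×1 + 0  (stop)
So 127/31 = [4; 10, 3].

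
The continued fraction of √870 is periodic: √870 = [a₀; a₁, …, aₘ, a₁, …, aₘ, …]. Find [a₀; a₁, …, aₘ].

a₀ = ⌊√870⌋ = 29.
With m₀=0, d₀=1 and mₖ₊₁ = dₖaₖ − mₖ, dₖ₊₁ = (n − mₖ₊₁²)/dₖ, aₖ₊₁ = ⌊(a₀+mₖ₊₁)/dₖ₊₁⌋:
  k=1: m=29, d=29, a=2
  k=2: m=29, d=1, a=58
d=1 and a=2a₀=58 at k=2, so the next step gives (m, d) = (29, 29) again — its k=1 value — and the period has length 2.

[29; 2, 58]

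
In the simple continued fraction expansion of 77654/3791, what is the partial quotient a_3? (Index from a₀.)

77654 = 20·3791 + 1834   →  a_0 = 20
3791 = 2·1834 + 123   →  a_1 = 2
1834 = 14·123 + 112   →  a_2 = 14
123 = 1·112 + 11   →  a_3 = 1

1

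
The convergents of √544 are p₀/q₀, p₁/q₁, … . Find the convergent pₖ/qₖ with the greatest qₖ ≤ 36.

√544 = [23; 3, 11, 3, 46, …] (period length 4).
Convergents:
  p_0/q_0 = 23/1
  p_1/q_1 = 70/3
  p_2/q_2 = 793/34
  p_3/q_3 = 2449/105
q_2 = 34 ≤ 36 < 105 = q_3, so the answer is 793/34.

793/34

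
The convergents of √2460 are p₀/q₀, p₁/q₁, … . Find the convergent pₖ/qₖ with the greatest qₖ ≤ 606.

18401/371

√2460 = [49; 1, 1, 2, 24, 2, 1, 1, 98, …] (period length 8).
Convergents:
  p_0/q_0 = 49/1
  p_1/q_1 = 50/1
  p_2/q_2 = 99/2
  p_3/q_3 = 248/5
  p_4/q_4 = 6051/122
  p_5/q_5 = 12350/249
  p_6/q_6 = 18401/371
  p_7/q_7 = 30751/620
q_6 = 371 ≤ 606 < 620 = q_7, so the answer is 18401/371.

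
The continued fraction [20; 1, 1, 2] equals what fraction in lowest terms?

103/5

Using pₖ = aₖpₖ₋₁ + pₖ₋₂ and qₖ = aₖqₖ₋₁ + qₖ₋₂:
  k=0: a=20, p=20, q=1
  k=1: a=1, p=21, q=1
  k=2: a=1, p=41, q=2
  k=3: a=2, p=103, q=5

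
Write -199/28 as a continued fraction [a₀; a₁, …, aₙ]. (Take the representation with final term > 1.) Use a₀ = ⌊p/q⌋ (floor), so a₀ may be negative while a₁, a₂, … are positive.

[-8; 1, 8, 3]

-199 = -8·28 + 25
28 = 1·25 + 3
25 = 8·3 + 1
3 = 3·1 + 0  (stop)
So -199/28 = [-8; 1, 8, 3].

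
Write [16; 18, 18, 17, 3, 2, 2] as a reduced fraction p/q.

1539005/95856

Using pₖ = aₖpₖ₋₁ + pₖ₋₂ and qₖ = aₖqₖ₋₁ + qₖ₋₂:
  k=0: a=16, p=16, q=1
  k=1: a=18, p=289, q=18
  k=2: a=18, p=5218, q=325
  k=3: a=17, p=88995, q=5543
  k=4: a=3, p=272203, q=16954
  k=5: a=2, p=633401, q=39451
  k=6: a=2, p=1539005, q=95856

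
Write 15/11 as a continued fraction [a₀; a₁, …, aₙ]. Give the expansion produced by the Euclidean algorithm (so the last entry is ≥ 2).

15 = 1×11 + 4
11 = 2×4 + 3
4 = 1×3 + 1
3 = 3×1 + 0  (stop)
So 15/11 = [1; 2, 1, 3].

[1; 2, 1, 3]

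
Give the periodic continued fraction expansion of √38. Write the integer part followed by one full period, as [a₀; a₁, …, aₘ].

[6; 6, 12]

a₀ = ⌊√38⌋ = 6.
With m₀=0, d₀=1 and mₖ₊₁ = dₖaₖ − mₖ, dₖ₊₁ = (n − mₖ₊₁²)/dₖ, aₖ₊₁ = ⌊(a₀+mₖ₊₁)/dₖ₊₁⌋:
  k=1: m=6, d=2, a=6
  k=2: m=6, d=1, a=12
d=1 and a=2a₀=12 at k=2, so the next step gives (m, d) = (6, 2) again — its k=1 value — and the period has length 2.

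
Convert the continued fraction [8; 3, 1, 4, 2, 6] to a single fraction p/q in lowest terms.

2239/271

Using pₖ = aₖpₖ₋₁ + pₖ₋₂ and qₖ = aₖqₖ₋₁ + qₖ₋₂:
  k=0: a=8, p=8, q=1
  k=1: a=3, p=25, q=3
  k=2: a=1, p=33, q=4
  k=3: a=4, p=157, q=19
  k=4: a=2, p=347, q=42
  k=5: a=6, p=2239, q=271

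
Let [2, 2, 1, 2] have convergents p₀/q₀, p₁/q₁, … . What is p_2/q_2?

7/3

Using pₖ = aₖpₖ₋₁ + pₖ₋₂, qₖ = aₖqₖ₋₁ + qₖ₋₂ (with p₋₁=1, p₋₂=0, q₋₁=0, q₋₂=1):
  k=0: a=2, p=2, q=1
  k=1: a=2, p=5, q=2
  k=2: a=1, p=7, q=3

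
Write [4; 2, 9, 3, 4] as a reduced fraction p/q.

1141/255

Fold from the inside: start with 4/1.
  3 + 1/4 = 13/4
  9 + 4/13 = 121/13
  2 + 13/121 = 255/121
  4 + 121/255 = 1141/255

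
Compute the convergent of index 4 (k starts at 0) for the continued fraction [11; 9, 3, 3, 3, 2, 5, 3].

Using pₖ = aₖpₖ₋₁ + pₖ₋₂, qₖ = aₖqₖ₋₁ + qₖ₋₂ (with p₋₁=1, p₋₂=0, q₋₁=0, q₋₂=1):
  k=0: a=11, p=11, q=1
  k=1: a=9, p=100, q=9
  k=2: a=3, p=311, q=28
  k=3: a=3, p=1033, q=93
  k=4: a=3, p=3410, q=307

3410/307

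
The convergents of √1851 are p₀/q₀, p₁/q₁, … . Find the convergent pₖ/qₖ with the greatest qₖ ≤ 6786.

√1851 = [43; 43, 86, …] (period length 2).
Convergents:
  p_0/q_0 = 43/1
  p_1/q_1 = 1850/43
  p_2/q_2 = 159143/3699
  p_3/q_3 = 6844999/159100
q_2 = 3699 ≤ 6786 < 159100 = q_3, so the answer is 159143/3699.

159143/3699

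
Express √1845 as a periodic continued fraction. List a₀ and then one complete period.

[42; 1, 20, 2, 20, 1, 84]

a₀ = ⌊√1845⌋ = 42.
With m₀=0, d₀=1 and mₖ₊₁ = dₖaₖ − mₖ, dₖ₊₁ = (n − mₖ₊₁²)/dₖ, aₖ₊₁ = ⌊(a₀+mₖ₊₁)/dₖ₊₁⌋:
  k=1: m=42, d=81, a=1
  k=2: m=39, d=4, a=20
  k=3: m=41, d=41, a=2
  k=4: m=41, d=4, a=20
  k=5: m=39, d=81, a=1
  k=6: m=42, d=1, a=84
d=1 and a=2a₀=84 at k=6, so the next step gives (m, d) = (42, 81) again — its k=1 value — and the period has length 6.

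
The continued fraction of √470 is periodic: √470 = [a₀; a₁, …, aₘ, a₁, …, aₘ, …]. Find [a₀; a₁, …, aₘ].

[21; 1, 2, 8, 2, 1, 42]

a₀ = ⌊√470⌋ = 21.
With m₀=0, d₀=1 and mₖ₊₁ = dₖaₖ − mₖ, dₖ₊₁ = (n − mₖ₊₁²)/dₖ, aₖ₊₁ = ⌊(a₀+mₖ₊₁)/dₖ₊₁⌋:
  k=1: m=21, d=29, a=1
  k=2: m=8, d=14, a=2
  k=3: m=20, d=5, a=8
  k=4: m=20, d=14, a=2
  k=5: m=8, d=29, a=1
  k=6: m=21, d=1, a=42
d=1 and a=2a₀=42 at k=6, so the next step gives (m, d) = (21, 29) again — its k=1 value — and the period has length 6.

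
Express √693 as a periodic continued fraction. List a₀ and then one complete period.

[26; 3, 12, 1, 4, 1, 12, 3, 52]

a₀ = ⌊√693⌋ = 26.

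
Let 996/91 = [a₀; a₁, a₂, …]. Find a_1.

1

996 = 10·91 + 86   →  a_0 = 10
91 = 1·86 + 5   →  a_1 = 1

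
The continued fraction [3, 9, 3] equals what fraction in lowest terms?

Using pₖ = aₖpₖ₋₁ + pₖ₋₂ and qₖ = aₖqₖ₋₁ + qₖ₋₂:
  k=0: a=3, p=3, q=1
  k=1: a=9, p=28, q=9
  k=2: a=3, p=87, q=28

87/28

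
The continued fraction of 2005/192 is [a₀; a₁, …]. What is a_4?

6

2005 = 10·192 + 85   →  a_0 = 10
192 = 2·85 + 22   →  a_1 = 2
85 = 3·22 + 19   →  a_2 = 3
22 = 1·19 + 3   →  a_3 = 1
19 = 6·3 + 1   →  a_4 = 6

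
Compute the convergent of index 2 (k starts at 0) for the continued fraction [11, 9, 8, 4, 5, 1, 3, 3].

Using pₖ = aₖpₖ₋₁ + pₖ₋₂, qₖ = aₖqₖ₋₁ + qₖ₋₂ (with p₋₁=1, p₋₂=0, q₋₁=0, q₋₂=1):
  k=0: a=11, p=11, q=1
  k=1: a=9, p=100, q=9
  k=2: a=8, p=811, q=73

811/73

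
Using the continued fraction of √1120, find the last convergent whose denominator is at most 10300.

√1120 = [33; 2, 6, 1, 15, 1, 6, 2, 66, …] (period length 8).
Convergents:
  p_0/q_0 = 33/1
  p_1/q_1 = 67/2
  p_2/q_2 = 435/13
  p_3/q_3 = 502/15
  p_4/q_4 = 7965/238
  p_5/q_5 = 8467/253
  p_6/q_6 = 58767/1756
  p_7/q_7 = 126001/3765
  p_8/q_8 = 8374833/250246
q_7 = 3765 ≤ 10300 < 250246 = q_8, so the answer is 126001/3765.

126001/3765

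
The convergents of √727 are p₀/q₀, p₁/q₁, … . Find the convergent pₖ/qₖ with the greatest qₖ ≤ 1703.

√727 = [26; 1, 25, 1, 52, …] (period length 4).
Convergents:
  p_0/q_0 = 26/1
  p_1/q_1 = 27/1
  p_2/q_2 = 701/26
  p_3/q_3 = 728/27
  p_4/q_4 = 38557/1430
  p_5/q_5 = 39285/1457
  p_6/q_6 = 1020682/37855
q_5 = 1457 ≤ 1703 < 37855 = q_6, so the answer is 39285/1457.

39285/1457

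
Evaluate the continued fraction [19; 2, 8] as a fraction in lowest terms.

331/17

Fold from the inside: start with 8/1.
  2 + 1/8 = 17/8
  19 + 8/17 = 331/17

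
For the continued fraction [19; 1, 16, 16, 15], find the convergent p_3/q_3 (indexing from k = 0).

5444/273

Using pₖ = aₖpₖ₋₁ + pₖ₋₂, qₖ = aₖqₖ₋₁ + qₖ₋₂ (with p₋₁=1, p₋₂=0, q₋₁=0, q₋₂=1):
  k=0: a=19, p=19, q=1
  k=1: a=1, p=20, q=1
  k=2: a=16, p=339, q=17
  k=3: a=16, p=5444, q=273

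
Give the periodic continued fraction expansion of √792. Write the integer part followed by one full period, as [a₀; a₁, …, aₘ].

[28; 7, 56]

a₀ = ⌊√792⌋ = 28.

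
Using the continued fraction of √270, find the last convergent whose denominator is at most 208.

2284/139

√270 = [16; 2, 3, 6, 3, 2, 32, …] (period length 6).
Convergents:
  p_0/q_0 = 16/1
  p_1/q_1 = 33/2
  p_2/q_2 = 115/7
  p_3/q_3 = 723/44
  p_4/q_4 = 2284/139
  p_5/q_5 = 5291/322
q_4 = 139 ≤ 208 < 322 = q_5, so the answer is 2284/139.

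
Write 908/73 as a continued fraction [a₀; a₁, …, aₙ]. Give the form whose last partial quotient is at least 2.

908 = 12·73 + 32
73 = 2·32 + 9
32 = 3·9 + 5
9 = 1·5 + 4
5 = 1·4 + 1
4 = 4·1 + 0  (stop)
So 908/73 = [12; 2, 3, 1, 1, 4].

[12; 2, 3, 1, 1, 4]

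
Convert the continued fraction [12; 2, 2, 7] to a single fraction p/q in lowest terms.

Fold from the inside: start with 7/1.
  2 + 1/7 = 15/7
  2 + 7/15 = 37/15
  12 + 15/37 = 459/37

459/37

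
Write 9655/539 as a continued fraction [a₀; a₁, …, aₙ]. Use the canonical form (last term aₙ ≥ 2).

9655 = 17·539 + 492
539 = 1·492 + 47
492 = 10·47 + 22
47 = 2·22 + 3
22 = 7·3 + 1
3 = 3·1 + 0  (stop)
So 9655/539 = [17; 1, 10, 2, 7, 3].

[17; 1, 10, 2, 7, 3]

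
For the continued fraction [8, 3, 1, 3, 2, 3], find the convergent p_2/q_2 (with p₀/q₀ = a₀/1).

33/4

Using pₖ = aₖpₖ₋₁ + pₖ₋₂, qₖ = aₖqₖ₋₁ + qₖ₋₂ (with p₋₁=1, p₋₂=0, q₋₁=0, q₋₂=1):
  k=0: a=8, p=8, q=1
  k=1: a=3, p=25, q=3
  k=2: a=1, p=33, q=4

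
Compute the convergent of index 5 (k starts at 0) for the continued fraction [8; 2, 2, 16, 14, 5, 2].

Using pₖ = aₖpₖ₋₁ + pₖ₋₂, qₖ = aₖqₖ₋₁ + qₖ₋₂ (with p₋₁=1, p₋₂=0, q₋₁=0, q₋₂=1):
  k=0: a=8, p=8, q=1
  k=1: a=2, p=17, q=2
  k=2: a=2, p=42, q=5
  k=3: a=16, p=689, q=82
  k=4: a=14, p=9688, q=1153
  k=5: a=5, p=49129, q=5847

49129/5847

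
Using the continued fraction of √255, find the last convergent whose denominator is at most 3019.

16336/1023

√255 = [15; 1, 30, …] (period length 2).
Convergents:
  p_0/q_0 = 15/1
  p_1/q_1 = 16/1
  p_2/q_2 = 495/31
  p_3/q_3 = 511/32
  p_4/q_4 = 15825/991
  p_5/q_5 = 16336/1023
  p_6/q_6 = 505905/31681
q_5 = 1023 ≤ 3019 < 31681 = q_6, so the answer is 16336/1023.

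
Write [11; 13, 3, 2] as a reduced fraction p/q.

Fold from the inside: start with 2/1.
  3 + 1/2 = 7/2
  13 + 2/7 = 93/7
  11 + 7/93 = 1030/93

1030/93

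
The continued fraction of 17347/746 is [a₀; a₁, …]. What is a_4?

17347 = 23·746 + 189   →  a_0 = 23
746 = 3·189 + 179   →  a_1 = 3
189 = 1·179 + 10   →  a_2 = 1
179 = 17·10 + 9   →  a_3 = 17
10 = 1·9 + 1   →  a_4 = 1

1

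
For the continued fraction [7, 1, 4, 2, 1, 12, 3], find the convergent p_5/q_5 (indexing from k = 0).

1586/203

Using pₖ = aₖpₖ₋₁ + pₖ₋₂, qₖ = aₖqₖ₋₁ + qₖ₋₂ (with p₋₁=1, p₋₂=0, q₋₁=0, q₋₂=1):
  k=0: a=7, p=7, q=1
  k=1: a=1, p=8, q=1
  k=2: a=4, p=39, q=5
  k=3: a=2, p=86, q=11
  k=4: a=1, p=125, q=16
  k=5: a=12, p=1586, q=203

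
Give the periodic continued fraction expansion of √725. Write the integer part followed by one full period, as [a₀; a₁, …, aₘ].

[26; 1, 12, 2, 12, 1, 52]

a₀ = ⌊√725⌋ = 26.
With m₀=0, d₀=1 and mₖ₊₁ = dₖaₖ − mₖ, dₖ₊₁ = (n − mₖ₊₁²)/dₖ, aₖ₊₁ = ⌊(a₀+mₖ₊₁)/dₖ₊₁⌋:
  k=1: m=26, d=49, a=1
  k=2: m=23, d=4, a=12
  k=3: m=25, d=25, a=2
  k=4: m=25, d=4, a=12
  k=5: m=23, d=49, a=1
  k=6: m=26, d=1, a=52
d=1 and a=2a₀=52 at k=6, so the next step gives (m, d) = (26, 49) again — its k=1 value — and the period has length 6.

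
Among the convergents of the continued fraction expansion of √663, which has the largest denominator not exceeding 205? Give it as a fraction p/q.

5227/203

√663 = [25; 1, 2, 1, 50, …] (period length 4).
Convergents:
  p_0/q_0 = 25/1
  p_1/q_1 = 26/1
  p_2/q_2 = 77/3
  p_3/q_3 = 103/4
  p_4/q_4 = 5227/203
  p_5/q_5 = 5330/207
q_4 = 203 ≤ 205 < 207 = q_5, so the answer is 5227/203.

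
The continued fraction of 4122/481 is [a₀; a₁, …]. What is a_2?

1

4122 = 8·481 + 274   →  a_0 = 8
481 = 1·274 + 207   →  a_1 = 1
274 = 1·207 + 67   →  a_2 = 1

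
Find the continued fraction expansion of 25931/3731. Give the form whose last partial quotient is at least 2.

25931 = 6×3731 + 3545
3731 = 1×3545 + 186
3545 = 19×186 + 11
186 = 16×11 + 10
11 = 1×10 + 1
10 = 10×1 + 0  (stop)
So 25931/3731 = [6; 1, 19, 16, 1, 10].

[6; 1, 19, 16, 1, 10]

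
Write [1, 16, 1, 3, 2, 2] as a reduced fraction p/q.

Using pₖ = aₖpₖ₋₁ + pₖ₋₂ and qₖ = aₖqₖ₋₁ + qₖ₋₂:
  k=0: a=1, p=1, q=1
  k=1: a=16, p=17, q=16
  k=2: a=1, p=18, q=17
  k=3: a=3, p=71, q=67
  k=4: a=2, p=160, q=151
  k=5: a=2, p=391, q=369

391/369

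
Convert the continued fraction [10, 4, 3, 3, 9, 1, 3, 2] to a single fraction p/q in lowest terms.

39917/3901

Fold from the inside: start with 2/1.
  3 + 1/2 = 7/2
  1 + 2/7 = 9/7
  9 + 7/9 = 88/9
  3 + 9/88 = 273/88
  3 + 88/273 = 907/273
  4 + 273/907 = 3901/907
  10 + 907/3901 = 39917/3901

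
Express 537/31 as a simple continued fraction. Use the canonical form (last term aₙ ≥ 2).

[17; 3, 10]

537 = 17*31 + 10
31 = 3*10 + 1
10 = 10*1 + 0  (stop)
So 537/31 = [17; 3, 10].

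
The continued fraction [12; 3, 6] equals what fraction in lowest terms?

Fold from the inside: start with 6/1.
  3 + 1/6 = 19/6
  12 + 6/19 = 234/19

234/19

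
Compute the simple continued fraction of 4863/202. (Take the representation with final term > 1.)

[24; 13, 2, 7]

4863 = 24·202 + 15
202 = 13·15 + 7
15 = 2·7 + 1
7 = 7·1 + 0  (stop)
So 4863/202 = [24; 13, 2, 7].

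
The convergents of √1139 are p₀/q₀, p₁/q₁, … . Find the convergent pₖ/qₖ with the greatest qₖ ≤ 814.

27303/809

√1139 = [33; 1, 2, 1, 66, …] (period length 4).
Convergents:
  p_0/q_0 = 33/1
  p_1/q_1 = 34/1
  p_2/q_2 = 101/3
  p_3/q_3 = 135/4
  p_4/q_4 = 9011/267
  p_5/q_5 = 9146/271
  p_6/q_6 = 27303/809
  p_7/q_7 = 36449/1080
q_6 = 809 ≤ 814 < 1080 = q_7, so the answer is 27303/809.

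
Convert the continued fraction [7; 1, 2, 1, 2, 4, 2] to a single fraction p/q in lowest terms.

827/107

Using pₖ = aₖpₖ₋₁ + pₖ₋₂ and qₖ = aₖqₖ₋₁ + qₖ₋₂:
  k=0: a=7, p=7, q=1
  k=1: a=1, p=8, q=1
  k=2: a=2, p=23, q=3
  k=3: a=1, p=31, q=4
  k=4: a=2, p=85, q=11
  k=5: a=4, p=371, q=48
  k=6: a=2, p=827, q=107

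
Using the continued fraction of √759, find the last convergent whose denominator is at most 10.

248/9

√759 = [27; 1, 1, 4, 1, 1, 54, …] (period length 6).
Convergents:
  p_0/q_0 = 27/1
  p_1/q_1 = 28/1
  p_2/q_2 = 55/2
  p_3/q_3 = 248/9
  p_4/q_4 = 303/11
q_3 = 9 ≤ 10 < 11 = q_4, so the answer is 248/9.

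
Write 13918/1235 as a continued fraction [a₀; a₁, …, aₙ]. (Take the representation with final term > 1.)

13918 = 11*1235 + 333
1235 = 3*333 + 236
333 = 1*236 + 97
236 = 2*97 + 42
97 = 2*42 + 13
42 = 3*13 + 3
13 = 4*3 + 1
3 = 3*1 + 0  (stop)
So 13918/1235 = [11; 3, 1, 2, 2, 3, 4, 3].

[11; 3, 1, 2, 2, 3, 4, 3]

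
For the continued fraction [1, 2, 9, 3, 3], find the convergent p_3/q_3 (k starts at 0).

87/59

Using pₖ = aₖpₖ₋₁ + pₖ₋₂, qₖ = aₖqₖ₋₁ + qₖ₋₂ (with p₋₁=1, p₋₂=0, q₋₁=0, q₋₂=1):
  k=0: a=1, p=1, q=1
  k=1: a=2, p=3, q=2
  k=2: a=9, p=28, q=19
  k=3: a=3, p=87, q=59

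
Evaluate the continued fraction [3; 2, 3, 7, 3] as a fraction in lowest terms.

549/160

Using pₖ = aₖpₖ₋₁ + pₖ₋₂ and qₖ = aₖqₖ₋₁ + qₖ₋₂:
  k=0: a=3, p=3, q=1
  k=1: a=2, p=7, q=2
  k=2: a=3, p=24, q=7
  k=3: a=7, p=175, q=51
  k=4: a=3, p=549, q=160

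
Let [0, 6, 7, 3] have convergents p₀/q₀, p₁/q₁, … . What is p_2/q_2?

7/43

Using pₖ = aₖpₖ₋₁ + pₖ₋₂, qₖ = aₖqₖ₋₁ + qₖ₋₂ (with p₋₁=1, p₋₂=0, q₋₁=0, q₋₂=1):
  k=0: a=0, p=0, q=1
  k=1: a=6, p=1, q=6
  k=2: a=7, p=7, q=43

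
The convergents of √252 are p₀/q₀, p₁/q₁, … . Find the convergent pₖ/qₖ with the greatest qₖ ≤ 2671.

√252 = [15; 1, 6, 1, 30, …] (period length 4).
Convergents:
  p_0/q_0 = 15/1
  p_1/q_1 = 16/1
  p_2/q_2 = 111/7
  p_3/q_3 = 127/8
  p_4/q_4 = 3921/247
  p_5/q_5 = 4048/255
  p_6/q_6 = 28209/1777
  p_7/q_7 = 32257/2032
  p_8/q_8 = 995919/62737
q_7 = 2032 ≤ 2671 < 62737 = q_8, so the answer is 32257/2032.

32257/2032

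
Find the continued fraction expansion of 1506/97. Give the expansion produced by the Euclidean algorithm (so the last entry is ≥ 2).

1506 = 15·97 + 51
97 = 1·51 + 46
51 = 1·46 + 5
46 = 9·5 + 1
5 = 5·1 + 0  (stop)
So 1506/97 = [15; 1, 1, 9, 5].

[15; 1, 1, 9, 5]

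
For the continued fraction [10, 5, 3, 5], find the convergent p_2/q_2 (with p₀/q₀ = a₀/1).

Using pₖ = aₖpₖ₋₁ + pₖ₋₂, qₖ = aₖqₖ₋₁ + qₖ₋₂ (with p₋₁=1, p₋₂=0, q₋₁=0, q₋₂=1):
  k=0: a=10, p=10, q=1
  k=1: a=5, p=51, q=5
  k=2: a=3, p=163, q=16

163/16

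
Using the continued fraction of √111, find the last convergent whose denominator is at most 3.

21/2

√111 = [10; 1, 1, 6, 1, 1, 20, …] (period length 6).
Convergents:
  p_0/q_0 = 10/1
  p_1/q_1 = 11/1
  p_2/q_2 = 21/2
  p_3/q_3 = 137/13
q_2 = 2 ≤ 3 < 13 = q_3, so the answer is 21/2.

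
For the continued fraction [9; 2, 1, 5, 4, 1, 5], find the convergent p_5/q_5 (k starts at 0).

823/88

Using pₖ = aₖpₖ₋₁ + pₖ₋₂, qₖ = aₖqₖ₋₁ + qₖ₋₂ (with p₋₁=1, p₋₂=0, q₋₁=0, q₋₂=1):
  k=0: a=9, p=9, q=1
  k=1: a=2, p=19, q=2
  k=2: a=1, p=28, q=3
  k=3: a=5, p=159, q=17
  k=4: a=4, p=664, q=71
  k=5: a=1, p=823, q=88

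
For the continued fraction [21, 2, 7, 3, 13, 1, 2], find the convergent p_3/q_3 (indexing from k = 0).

Using pₖ = aₖpₖ₋₁ + pₖ₋₂, qₖ = aₖqₖ₋₁ + qₖ₋₂ (with p₋₁=1, p₋₂=0, q₋₁=0, q₋₂=1):
  k=0: a=21, p=21, q=1
  k=1: a=2, p=43, q=2
  k=2: a=7, p=322, q=15
  k=3: a=3, p=1009, q=47

1009/47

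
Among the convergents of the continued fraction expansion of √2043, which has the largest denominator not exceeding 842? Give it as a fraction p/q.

20385/451

√2043 = [45; 5, 90, …] (period length 2).
Convergents:
  p_0/q_0 = 45/1
  p_1/q_1 = 226/5
  p_2/q_2 = 20385/451
  p_3/q_3 = 102151/2260
q_2 = 451 ≤ 842 < 2260 = q_3, so the answer is 20385/451.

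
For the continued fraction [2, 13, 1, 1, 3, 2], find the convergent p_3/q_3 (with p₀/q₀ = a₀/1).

Using pₖ = aₖpₖ₋₁ + pₖ₋₂, qₖ = aₖqₖ₋₁ + qₖ₋₂ (with p₋₁=1, p₋₂=0, q₋₁=0, q₋₂=1):
  k=0: a=2, p=2, q=1
  k=1: a=13, p=27, q=13
  k=2: a=1, p=29, q=14
  k=3: a=1, p=56, q=27

56/27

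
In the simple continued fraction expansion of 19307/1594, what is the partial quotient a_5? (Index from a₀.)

1

19307 = 12·1594 + 179   →  a_0 = 12
1594 = 8·179 + 162   →  a_1 = 8
179 = 1·162 + 17   →  a_2 = 1
162 = 9·17 + 9   →  a_3 = 9
17 = 1·9 + 8   →  a_4 = 1
9 = 1·8 + 1   →  a_5 = 1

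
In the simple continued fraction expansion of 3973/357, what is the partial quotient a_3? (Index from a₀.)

3

3973 = 11·357 + 46   →  a_0 = 11
357 = 7·46 + 35   →  a_1 = 7
46 = 1·35 + 11   →  a_2 = 1
35 = 3·11 + 2   →  a_3 = 3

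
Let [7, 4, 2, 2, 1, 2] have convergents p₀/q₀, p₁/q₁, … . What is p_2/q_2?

65/9

Using pₖ = aₖpₖ₋₁ + pₖ₋₂, qₖ = aₖqₖ₋₁ + qₖ₋₂ (with p₋₁=1, p₋₂=0, q₋₁=0, q₋₂=1):
  k=0: a=7, p=7, q=1
  k=1: a=4, p=29, q=4
  k=2: a=2, p=65, q=9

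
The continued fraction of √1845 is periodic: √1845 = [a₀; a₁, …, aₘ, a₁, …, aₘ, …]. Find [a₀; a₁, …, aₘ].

[42; 1, 20, 2, 20, 1, 84]

a₀ = ⌊√1845⌋ = 42.
With m₀=0, d₀=1 and mₖ₊₁ = dₖaₖ − mₖ, dₖ₊₁ = (n − mₖ₊₁²)/dₖ, aₖ₊₁ = ⌊(a₀+mₖ₊₁)/dₖ₊₁⌋:
  k=1: m=42, d=81, a=1
  k=2: m=39, d=4, a=20
  k=3: m=41, d=41, a=2
  k=4: m=41, d=4, a=20
  k=5: m=39, d=81, a=1
  k=6: m=42, d=1, a=84
d=1 and a=2a₀=84 at k=6, so the next step gives (m, d) = (42, 81) again — its k=1 value — and the period has length 6.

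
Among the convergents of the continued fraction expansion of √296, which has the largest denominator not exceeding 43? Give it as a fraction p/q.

√296 = [17; 4, 1, 7, 1, 4, 34, …] (period length 6).
Convergents:
  p_0/q_0 = 17/1
  p_1/q_1 = 69/4
  p_2/q_2 = 86/5
  p_3/q_3 = 671/39
  p_4/q_4 = 757/44
q_3 = 39 ≤ 43 < 44 = q_4, so the answer is 671/39.

671/39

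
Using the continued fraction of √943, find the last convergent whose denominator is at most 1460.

44742/1457

√943 = [30; 1, 2, 2, 2, 1, 60, …] (period length 6).
Convergents:
  p_0/q_0 = 30/1
  p_1/q_1 = 31/1
  p_2/q_2 = 92/3
  p_3/q_3 = 215/7
  p_4/q_4 = 522/17
  p_5/q_5 = 737/24
  p_6/q_6 = 44742/1457
  p_7/q_7 = 45479/1481
q_6 = 1457 ≤ 1460 < 1481 = q_7, so the answer is 44742/1457.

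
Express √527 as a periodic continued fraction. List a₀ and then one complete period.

[22; 1, 21, 1, 44]

a₀ = ⌊√527⌋ = 22.
With m₀=0, d₀=1 and mₖ₊₁ = dₖaₖ − mₖ, dₖ₊₁ = (n − mₖ₊₁²)/dₖ, aₖ₊₁ = ⌊(a₀+mₖ₊₁)/dₖ₊₁⌋:
  k=1: m=22, d=43, a=1
  k=2: m=21, d=2, a=21
  k=3: m=21, d=43, a=1
  k=4: m=22, d=1, a=44
d=1 and a=2a₀=44 at k=4, so the next step gives (m, d) = (22, 43) again — its k=1 value — and the period has length 4.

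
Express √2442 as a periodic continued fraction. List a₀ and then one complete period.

a₀ = ⌊√2442⌋ = 49.
With m₀=0, d₀=1 and mₖ₊₁ = dₖaₖ − mₖ, dₖ₊₁ = (n − mₖ₊₁²)/dₖ, aₖ₊₁ = ⌊(a₀+mₖ₊₁)/dₖ₊₁⌋:
  k=1: m=49, d=41, a=2
  k=2: m=33, d=33, a=2
  k=3: m=33, d=41, a=2
  k=4: m=49, d=1, a=98
d=1 and a=2a₀=98 at k=4, so the next step gives (m, d) = (49, 41) again — its k=1 value — and the period has length 4.

[49; 2, 2, 2, 98]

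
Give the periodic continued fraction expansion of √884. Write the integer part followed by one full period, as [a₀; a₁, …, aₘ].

[29; 1, 2, 1, 2, 1, 2, 1, 58]

a₀ = ⌊√884⌋ = 29.
With m₀=0, d₀=1 and mₖ₊₁ = dₖaₖ − mₖ, dₖ₊₁ = (n − mₖ₊₁²)/dₖ, aₖ₊₁ = ⌊(a₀+mₖ₊₁)/dₖ₊₁⌋:
  k=1: m=29, d=43, a=1
  k=2: m=14, d=16, a=2
  k=3: m=18, d=35, a=1
  k=4: m=17, d=17, a=2
  k=5: m=17, d=35, a=1
  k=6: m=18, d=16, a=2
  k=7: m=14, d=43, a=1
  k=8: m=29, d=1, a=58
d=1 and a=2a₀=58 at k=8, so the next step gives (m, d) = (29, 43) again — its k=1 value — and the period has length 8.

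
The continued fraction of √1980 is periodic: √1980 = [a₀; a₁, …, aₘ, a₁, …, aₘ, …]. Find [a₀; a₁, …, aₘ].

a₀ = ⌊√1980⌋ = 44.
With m₀=0, d₀=1 and mₖ₊₁ = dₖaₖ − mₖ, dₖ₊₁ = (n − mₖ₊₁²)/dₖ, aₖ₊₁ = ⌊(a₀+mₖ₊₁)/dₖ₊₁⌋:
  k=1: m=44, d=44, a=2
  k=2: m=44, d=1, a=88
d=1 and a=2a₀=88 at k=2, so the next step gives (m, d) = (44, 44) again — its k=1 value — and the period has length 2.

[44; 2, 88]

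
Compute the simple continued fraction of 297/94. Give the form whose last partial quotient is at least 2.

[3; 6, 3, 1, 3]

297 = 3*94 + 15
94 = 6*15 + 4
15 = 3*4 + 3
4 = 1*3 + 1
3 = 3*1 + 0  (stop)
So 297/94 = [3; 6, 3, 1, 3].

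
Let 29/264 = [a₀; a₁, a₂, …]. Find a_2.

29 = 0·264 + 29   →  a_0 = 0
264 = 9·29 + 3   →  a_1 = 9
29 = 9·3 + 2   →  a_2 = 9

9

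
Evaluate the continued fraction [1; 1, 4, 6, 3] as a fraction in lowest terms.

Using pₖ = aₖpₖ₋₁ + pₖ₋₂ and qₖ = aₖqₖ₋₁ + qₖ₋₂:
  k=0: a=1, p=1, q=1
  k=1: a=1, p=2, q=1
  k=2: a=4, p=9, q=5
  k=3: a=6, p=56, q=31
  k=4: a=3, p=177, q=98

177/98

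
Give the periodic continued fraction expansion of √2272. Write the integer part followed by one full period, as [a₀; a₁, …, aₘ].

a₀ = ⌊√2272⌋ = 47.
With m₀=0, d₀=1 and mₖ₊₁ = dₖaₖ − mₖ, dₖ₊₁ = (n − mₖ₊₁²)/dₖ, aₖ₊₁ = ⌊(a₀+mₖ₊₁)/dₖ₊₁⌋:
  k=1: m=47, d=63, a=1
  k=2: m=16, d=32, a=1
  k=3: m=16, d=63, a=1
  k=4: m=47, d=1, a=94
d=1 and a=2a₀=94 at k=4, so the next step gives (m, d) = (47, 63) again — its k=1 value — and the period has length 4.

[47; 1, 1, 1, 94]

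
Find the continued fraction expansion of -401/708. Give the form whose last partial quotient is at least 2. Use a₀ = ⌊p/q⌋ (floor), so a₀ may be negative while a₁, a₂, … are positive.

-401 = -1*708 + 307
708 = 2*307 + 94
307 = 3*94 + 25
94 = 3*25 + 19
25 = 1*19 + 6
19 = 3*6 + 1
6 = 6*1 + 0  (stop)
So -401/708 = [-1; 2, 3, 3, 1, 3, 6].

[-1; 2, 3, 3, 1, 3, 6]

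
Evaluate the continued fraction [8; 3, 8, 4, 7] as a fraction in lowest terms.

6207/746

Using pₖ = aₖpₖ₋₁ + pₖ₋₂ and qₖ = aₖqₖ₋₁ + qₖ₋₂:
  k=0: a=8, p=8, q=1
  k=1: a=3, p=25, q=3
  k=2: a=8, p=208, q=25
  k=3: a=4, p=857, q=103
  k=4: a=7, p=6207, q=746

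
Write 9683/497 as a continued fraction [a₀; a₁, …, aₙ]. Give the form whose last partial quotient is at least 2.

9683 = 19×497 + 240
497 = 2×240 + 17
240 = 14×17 + 2
17 = 8×2 + 1
2 = 2×1 + 0  (stop)
So 9683/497 = [19; 2, 14, 8, 2].

[19; 2, 14, 8, 2]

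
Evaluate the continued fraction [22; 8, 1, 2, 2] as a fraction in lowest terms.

Fold from the inside: start with 2/1.
  2 + 1/2 = 5/2
  1 + 2/5 = 7/5
  8 + 5/7 = 61/7
  22 + 7/61 = 1349/61

1349/61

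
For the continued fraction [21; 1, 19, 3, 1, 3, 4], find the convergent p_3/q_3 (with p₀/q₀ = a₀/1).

Using pₖ = aₖpₖ₋₁ + pₖ₋₂, qₖ = aₖqₖ₋₁ + qₖ₋₂ (with p₋₁=1, p₋₂=0, q₋₁=0, q₋₂=1):
  k=0: a=21, p=21, q=1
  k=1: a=1, p=22, q=1
  k=2: a=19, p=439, q=20
  k=3: a=3, p=1339, q=61

1339/61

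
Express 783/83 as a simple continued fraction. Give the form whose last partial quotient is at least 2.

783 = 9*83 + 36
83 = 2*36 + 11
36 = 3*11 + 3
11 = 3*3 + 2
3 = 1*2 + 1
2 = 2*1 + 0  (stop)
So 783/83 = [9; 2, 3, 3, 1, 2].

[9; 2, 3, 3, 1, 2]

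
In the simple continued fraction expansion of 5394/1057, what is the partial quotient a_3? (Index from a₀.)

5394 = 5·1057 + 109   →  a_0 = 5
1057 = 9·109 + 76   →  a_1 = 9
109 = 1·76 + 33   →  a_2 = 1
76 = 2·33 + 10   →  a_3 = 2

2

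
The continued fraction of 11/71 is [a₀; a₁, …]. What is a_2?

2

11 = 0·71 + 11   →  a_0 = 0
71 = 6·11 + 5   →  a_1 = 6
11 = 2·5 + 1   →  a_2 = 2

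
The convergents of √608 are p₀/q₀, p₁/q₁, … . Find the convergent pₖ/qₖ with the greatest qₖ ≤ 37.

√608 = [24; 1, 1, 1, 11, 1, 1, 1, 48, …] (period length 8).
Convergents:
  p_0/q_0 = 24/1
  p_1/q_1 = 25/1
  p_2/q_2 = 49/2
  p_3/q_3 = 74/3
  p_4/q_4 = 863/35
  p_5/q_5 = 937/38
q_4 = 35 ≤ 37 < 38 = q_5, so the answer is 863/35.

863/35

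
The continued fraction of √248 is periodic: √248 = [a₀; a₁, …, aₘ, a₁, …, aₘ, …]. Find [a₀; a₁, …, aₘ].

[15; 1, 2, 1, 30]

a₀ = ⌊√248⌋ = 15.
With m₀=0, d₀=1 and mₖ₊₁ = dₖaₖ − mₖ, dₖ₊₁ = (n − mₖ₊₁²)/dₖ, aₖ₊₁ = ⌊(a₀+mₖ₊₁)/dₖ₊₁⌋:
  k=1: m=15, d=23, a=1
  k=2: m=8, d=8, a=2
  k=3: m=8, d=23, a=1
  k=4: m=15, d=1, a=30
d=1 and a=2a₀=30 at k=4, so the next step gives (m, d) = (15, 23) again — its k=1 value — and the period has length 4.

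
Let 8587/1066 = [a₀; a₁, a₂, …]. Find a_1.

8587 = 8·1066 + 59   →  a_0 = 8
1066 = 18·59 + 4   →  a_1 = 18

18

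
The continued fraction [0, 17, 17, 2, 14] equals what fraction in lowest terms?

Fold from the inside: start with 14/1.
  2 + 1/14 = 29/14
  17 + 14/29 = 507/29
  17 + 29/507 = 8648/507
  0 + 507/8648 = 507/8648

507/8648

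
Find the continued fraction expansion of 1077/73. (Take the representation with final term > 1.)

1077 = 14×73 + 55
73 = 1×55 + 18
55 = 3×18 + 1
18 = 18×1 + 0  (stop)
So 1077/73 = [14; 1, 3, 18].

[14; 1, 3, 18]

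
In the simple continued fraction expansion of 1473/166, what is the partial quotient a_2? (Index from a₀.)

6

1473 = 8·166 + 145   →  a_0 = 8
166 = 1·145 + 21   →  a_1 = 1
145 = 6·21 + 19   →  a_2 = 6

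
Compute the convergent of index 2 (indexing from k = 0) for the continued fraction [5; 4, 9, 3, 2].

194/37

Using pₖ = aₖpₖ₋₁ + pₖ₋₂, qₖ = aₖqₖ₋₁ + qₖ₋₂ (with p₋₁=1, p₋₂=0, q₋₁=0, q₋₂=1):
  k=0: a=5, p=5, q=1
  k=1: a=4, p=21, q=4
  k=2: a=9, p=194, q=37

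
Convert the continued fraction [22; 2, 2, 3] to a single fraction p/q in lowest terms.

381/17

Using pₖ = aₖpₖ₋₁ + pₖ₋₂ and qₖ = aₖqₖ₋₁ + qₖ₋₂:
  k=0: a=22, p=22, q=1
  k=1: a=2, p=45, q=2
  k=2: a=2, p=112, q=5
  k=3: a=3, p=381, q=17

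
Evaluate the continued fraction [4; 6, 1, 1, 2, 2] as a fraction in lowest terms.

Using pₖ = aₖpₖ₋₁ + pₖ₋₂ and qₖ = aₖqₖ₋₁ + qₖ₋₂:
  k=0: a=4, p=4, q=1
  k=1: a=6, p=25, q=6
  k=2: a=1, p=29, q=7
  k=3: a=1, p=54, q=13
  k=4: a=2, p=137, q=33
  k=5: a=2, p=328, q=79

328/79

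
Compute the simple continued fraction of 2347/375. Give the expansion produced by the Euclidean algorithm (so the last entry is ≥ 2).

2347 = 6*375 + 97
375 = 3*97 + 84
97 = 1*84 + 13
84 = 6*13 + 6
13 = 2*6 + 1
6 = 6*1 + 0  (stop)
So 2347/375 = [6; 3, 1, 6, 2, 6].

[6; 3, 1, 6, 2, 6]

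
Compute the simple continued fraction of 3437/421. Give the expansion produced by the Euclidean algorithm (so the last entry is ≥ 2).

3437 = 8*421 + 69
421 = 6*69 + 7
69 = 9*7 + 6
7 = 1*6 + 1
6 = 6*1 + 0  (stop)
So 3437/421 = [8; 6, 9, 1, 6].

[8; 6, 9, 1, 6]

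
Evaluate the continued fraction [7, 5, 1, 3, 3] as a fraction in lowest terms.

Fold from the inside: start with 3/1.
  3 + 1/3 = 10/3
  1 + 3/10 = 13/10
  5 + 10/13 = 75/13
  7 + 13/75 = 538/75

538/75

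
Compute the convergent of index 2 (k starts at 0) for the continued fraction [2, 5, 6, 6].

Using pₖ = aₖpₖ₋₁ + pₖ₋₂, qₖ = aₖqₖ₋₁ + qₖ₋₂ (with p₋₁=1, p₋₂=0, q₋₁=0, q₋₂=1):
  k=0: a=2, p=2, q=1
  k=1: a=5, p=11, q=5
  k=2: a=6, p=68, q=31

68/31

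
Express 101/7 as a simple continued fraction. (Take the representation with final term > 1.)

101 = 14·7 + 3
7 = 2·3 + 1
3 = 3·1 + 0  (stop)
So 101/7 = [14; 2, 3].

[14; 2, 3]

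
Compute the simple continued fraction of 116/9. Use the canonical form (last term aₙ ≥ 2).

116 = 12×9 + 8
9 = 1×8 + 1
8 = 8×1 + 0  (stop)
So 116/9 = [12; 1, 8].

[12; 1, 8]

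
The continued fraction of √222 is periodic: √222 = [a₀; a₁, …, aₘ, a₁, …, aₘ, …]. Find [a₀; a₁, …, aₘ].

a₀ = ⌊√222⌋ = 14.
With m₀=0, d₀=1 and mₖ₊₁ = dₖaₖ − mₖ, dₖ₊₁ = (n − mₖ₊₁²)/dₖ, aₖ₊₁ = ⌊(a₀+mₖ₊₁)/dₖ₊₁⌋:
  k=1: m=14, d=26, a=1
  k=2: m=12, d=3, a=8
  k=3: m=12, d=26, a=1
  k=4: m=14, d=1, a=28
d=1 and a=2a₀=28 at k=4, so the next step gives (m, d) = (14, 26) again — its k=1 value — and the period has length 4.

[14; 1, 8, 1, 28]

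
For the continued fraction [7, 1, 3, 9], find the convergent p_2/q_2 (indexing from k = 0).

Using pₖ = aₖpₖ₋₁ + pₖ₋₂, qₖ = aₖqₖ₋₁ + qₖ₋₂ (with p₋₁=1, p₋₂=0, q₋₁=0, q₋₂=1):
  k=0: a=7, p=7, q=1
  k=1: a=1, p=8, q=1
  k=2: a=3, p=31, q=4

31/4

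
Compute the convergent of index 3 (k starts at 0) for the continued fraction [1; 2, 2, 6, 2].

45/32

Using pₖ = aₖpₖ₋₁ + pₖ₋₂, qₖ = aₖqₖ₋₁ + qₖ₋₂ (with p₋₁=1, p₋₂=0, q₋₁=0, q₋₂=1):
  k=0: a=1, p=1, q=1
  k=1: a=2, p=3, q=2
  k=2: a=2, p=7, q=5
  k=3: a=6, p=45, q=32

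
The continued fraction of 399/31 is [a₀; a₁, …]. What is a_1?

1

399 = 12·31 + 27   →  a_0 = 12
31 = 1·27 + 4   →  a_1 = 1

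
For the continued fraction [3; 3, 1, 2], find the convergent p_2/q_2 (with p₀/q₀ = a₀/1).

13/4

Using pₖ = aₖpₖ₋₁ + pₖ₋₂, qₖ = aₖqₖ₋₁ + qₖ₋₂ (with p₋₁=1, p₋₂=0, q₋₁=0, q₋₂=1):
  k=0: a=3, p=3, q=1
  k=1: a=3, p=10, q=3
  k=2: a=1, p=13, q=4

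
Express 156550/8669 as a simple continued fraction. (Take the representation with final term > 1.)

[18; 17, 15, 2, 1, 1, 6]

156550 = 18·8669 + 508
8669 = 17·508 + 33
508 = 15·33 + 13
33 = 2·13 + 7
13 = 1·7 + 6
7 = 1·6 + 1
6 = 6·1 + 0  (stop)
So 156550/8669 = [18; 17, 15, 2, 1, 1, 6].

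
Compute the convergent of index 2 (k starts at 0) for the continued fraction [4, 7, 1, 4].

33/8

Using pₖ = aₖpₖ₋₁ + pₖ₋₂, qₖ = aₖqₖ₋₁ + qₖ₋₂ (with p₋₁=1, p₋₂=0, q₋₁=0, q₋₂=1):
  k=0: a=4, p=4, q=1
  k=1: a=7, p=29, q=7
  k=2: a=1, p=33, q=8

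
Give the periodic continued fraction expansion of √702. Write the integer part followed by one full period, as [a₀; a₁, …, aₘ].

[26; 2, 52]

a₀ = ⌊√702⌋ = 26.
With m₀=0, d₀=1 and mₖ₊₁ = dₖaₖ − mₖ, dₖ₊₁ = (n − mₖ₊₁²)/dₖ, aₖ₊₁ = ⌊(a₀+mₖ₊₁)/dₖ₊₁⌋:
  k=1: m=26, d=26, a=2
  k=2: m=26, d=1, a=52
d=1 and a=2a₀=52 at k=2, so the next step gives (m, d) = (26, 26) again — its k=1 value — and the period has length 2.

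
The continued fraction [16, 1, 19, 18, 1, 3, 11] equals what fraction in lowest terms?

286881/16925

Using pₖ = aₖpₖ₋₁ + pₖ₋₂ and qₖ = aₖqₖ₋₁ + qₖ₋₂:
  k=0: a=16, p=16, q=1
  k=1: a=1, p=17, q=1
  k=2: a=19, p=339, q=20
  k=3: a=18, p=6119, q=361
  k=4: a=1, p=6458, q=381
  k=5: a=3, p=25493, q=1504
  k=6: a=11, p=286881, q=16925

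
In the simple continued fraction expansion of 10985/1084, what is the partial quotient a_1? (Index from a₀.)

10985 = 10·1084 + 145   →  a_0 = 10
1084 = 7·145 + 69   →  a_1 = 7

7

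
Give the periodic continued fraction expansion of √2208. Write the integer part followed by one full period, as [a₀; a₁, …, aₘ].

[46; 1, 92]

a₀ = ⌊√2208⌋ = 46.
With m₀=0, d₀=1 and mₖ₊₁ = dₖaₖ − mₖ, dₖ₊₁ = (n − mₖ₊₁²)/dₖ, aₖ₊₁ = ⌊(a₀+mₖ₊₁)/dₖ₊₁⌋:
  k=1: m=46, d=92, a=1
  k=2: m=46, d=1, a=92
d=1 and a=2a₀=92 at k=2, so the next step gives (m, d) = (46, 92) again — its k=1 value — and the period has length 2.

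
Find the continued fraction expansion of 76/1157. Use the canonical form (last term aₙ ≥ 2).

76 = 0·1157 + 76
1157 = 15·76 + 17
76 = 4·17 + 8
17 = 2·8 + 1
8 = 8·1 + 0  (stop)
So 76/1157 = [0; 15, 4, 2, 8].

[0; 15, 4, 2, 8]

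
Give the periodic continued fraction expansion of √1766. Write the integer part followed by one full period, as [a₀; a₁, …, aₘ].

[42; 42, 84]

a₀ = ⌊√1766⌋ = 42.
With m₀=0, d₀=1 and mₖ₊₁ = dₖaₖ − mₖ, dₖ₊₁ = (n − mₖ₊₁²)/dₖ, aₖ₊₁ = ⌊(a₀+mₖ₊₁)/dₖ₊₁⌋:
  k=1: m=42, d=2, a=42
  k=2: m=42, d=1, a=84
d=1 and a=2a₀=84 at k=2, so the next step gives (m, d) = (42, 2) again — its k=1 value — and the period has length 2.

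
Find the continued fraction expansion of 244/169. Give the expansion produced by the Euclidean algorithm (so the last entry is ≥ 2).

[1; 2, 3, 1, 18]

244 = 1·169 + 75
169 = 2·75 + 19
75 = 3·19 + 18
19 = 1·18 + 1
18 = 18·1 + 0  (stop)
So 244/169 = [1; 2, 3, 1, 18].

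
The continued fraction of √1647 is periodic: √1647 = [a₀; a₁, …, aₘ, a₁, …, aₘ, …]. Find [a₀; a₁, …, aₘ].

a₀ = ⌊√1647⌋ = 40.
With m₀=0, d₀=1 and mₖ₊₁ = dₖaₖ − mₖ, dₖ₊₁ = (n − mₖ₊₁²)/dₖ, aₖ₊₁ = ⌊(a₀+mₖ₊₁)/dₖ₊₁⌋:
  k=1: m=40, d=47, a=1
  k=2: m=7, d=34, a=1
  k=3: m=27, d=27, a=2
  k=4: m=27, d=34, a=1
  k=5: m=7, d=47, a=1
  k=6: m=40, d=1, a=80
d=1 and a=2a₀=80 at k=6, so the next step gives (m, d) = (40, 47) again — its k=1 value — and the period has length 6.

[40; 1, 1, 2, 1, 1, 80]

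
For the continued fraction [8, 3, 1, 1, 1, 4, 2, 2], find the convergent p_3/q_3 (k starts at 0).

58/7

Using pₖ = aₖpₖ₋₁ + pₖ₋₂, qₖ = aₖqₖ₋₁ + qₖ₋₂ (with p₋₁=1, p₋₂=0, q₋₁=0, q₋₂=1):
  k=0: a=8, p=8, q=1
  k=1: a=3, p=25, q=3
  k=2: a=1, p=33, q=4
  k=3: a=1, p=58, q=7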